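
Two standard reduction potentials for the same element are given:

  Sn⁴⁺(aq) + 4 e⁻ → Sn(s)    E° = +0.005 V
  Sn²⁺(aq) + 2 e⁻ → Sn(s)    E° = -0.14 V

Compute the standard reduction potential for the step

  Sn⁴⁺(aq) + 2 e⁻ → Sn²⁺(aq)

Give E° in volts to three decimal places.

Sequential free energies add, so n₃E°₃ = n₁E°₁ + n₂E°₂.
With n₃ = 4, and the known step contributing 2×(-0.14) V, the unknown satisfies 2·E° = 4×(+0.005) − 2×(-0.14) = +0.300.
E° = +0.300 / 2 = +0.150 V.

+0.150 V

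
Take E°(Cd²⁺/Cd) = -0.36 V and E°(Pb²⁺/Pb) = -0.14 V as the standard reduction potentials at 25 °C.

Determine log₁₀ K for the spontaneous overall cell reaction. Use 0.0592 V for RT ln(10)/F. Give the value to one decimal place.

7.4

Cathode: Pb²⁺/Pb; anode: Cd²⁺/Cd. E°cell = +0.22 V, n = 2.
log K = nE°cell / 0.0592 = (2)(+0.22) / 0.0592 = 7.4.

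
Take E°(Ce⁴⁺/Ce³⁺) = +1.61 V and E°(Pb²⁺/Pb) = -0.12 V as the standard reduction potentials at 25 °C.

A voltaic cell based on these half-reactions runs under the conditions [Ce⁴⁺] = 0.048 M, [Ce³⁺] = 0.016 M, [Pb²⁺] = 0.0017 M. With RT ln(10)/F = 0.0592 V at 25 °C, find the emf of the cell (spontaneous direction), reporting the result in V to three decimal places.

+1.840 V

Ce⁴⁺/Ce³⁺ is the cathode (higher E°), Pb²⁺/Pb the anode: E°cell = +1.61 − (-0.12) = +1.73 V, n = 2.
Overall: 2 Ce⁴⁺(aq) + Pb(s) → 2 Ce³⁺(aq) + Pb²⁺(aq)
Q = [Ce³⁺]^2·[Pb²⁺] / ([Ce⁴⁺]^2); log Q = -3.724.
E = E° − (0.0592/n) log Q = +1.73 − (0.0592/2)(-3.724) = +1.840 V.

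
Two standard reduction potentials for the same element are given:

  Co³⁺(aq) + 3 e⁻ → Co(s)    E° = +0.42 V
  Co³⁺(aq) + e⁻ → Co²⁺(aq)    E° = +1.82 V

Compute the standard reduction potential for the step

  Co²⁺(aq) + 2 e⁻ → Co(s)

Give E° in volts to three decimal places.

-0.280 V

Sequential free energies add, so n₃E°₃ = n₁E°₁ + n₂E°₂.
With n₃ = 3, and the known step contributing 1×(+1.82) V, the unknown satisfies 2·E° = 3×(+0.42) − 1×(+1.82) = -0.560.
E° = -0.560 / 2 = -0.280 V.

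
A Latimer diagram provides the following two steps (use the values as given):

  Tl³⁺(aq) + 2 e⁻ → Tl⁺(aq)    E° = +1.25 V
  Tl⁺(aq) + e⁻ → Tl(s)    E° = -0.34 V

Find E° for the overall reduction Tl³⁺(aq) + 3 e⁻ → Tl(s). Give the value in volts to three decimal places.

Since ΔG° = −nFE° is additive over sequential reductions, n₃E°₃ = n₁E°₁ + n₂E°₂.
E°₃ = (2×+1.25 + 1×-0.34) / 3 = (+2.160) / 3 = +0.720 V.
Simply averaging or adding the two E° values would be wrong; the electron-weighted sum is required.

+0.720 V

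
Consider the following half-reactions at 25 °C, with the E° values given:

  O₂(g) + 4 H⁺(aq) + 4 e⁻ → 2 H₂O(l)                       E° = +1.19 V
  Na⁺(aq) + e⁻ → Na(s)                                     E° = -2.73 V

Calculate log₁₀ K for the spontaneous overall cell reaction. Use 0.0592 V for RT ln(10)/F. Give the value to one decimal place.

264.9

Cathode: O₂/H₂O; anode: Na⁺/Na. E°cell = +3.92 V, n = 4.
log K = nE°cell / 0.0592 = (4)(+3.92) / 0.0592 = 264.9.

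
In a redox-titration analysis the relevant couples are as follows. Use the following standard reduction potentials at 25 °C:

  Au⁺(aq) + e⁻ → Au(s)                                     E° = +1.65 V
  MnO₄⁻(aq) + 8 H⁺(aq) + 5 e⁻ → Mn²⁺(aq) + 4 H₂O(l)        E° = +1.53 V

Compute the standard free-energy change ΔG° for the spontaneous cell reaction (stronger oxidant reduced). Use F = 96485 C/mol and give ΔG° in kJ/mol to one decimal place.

-57.9 kJ/mol

Au⁺/Au (E° = +1.65 V) is the cathode; MnO₄⁻/Mn²⁺ (E° = +1.53 V) is the anode, so E°cell = +0.12 V.
Balancing electrons gives n = 5 (lcm of 1 and 5).
ΔG° = −nFE° = −(5)(96485)(+0.12) = -57,891 J = -57.9 kJ/mol.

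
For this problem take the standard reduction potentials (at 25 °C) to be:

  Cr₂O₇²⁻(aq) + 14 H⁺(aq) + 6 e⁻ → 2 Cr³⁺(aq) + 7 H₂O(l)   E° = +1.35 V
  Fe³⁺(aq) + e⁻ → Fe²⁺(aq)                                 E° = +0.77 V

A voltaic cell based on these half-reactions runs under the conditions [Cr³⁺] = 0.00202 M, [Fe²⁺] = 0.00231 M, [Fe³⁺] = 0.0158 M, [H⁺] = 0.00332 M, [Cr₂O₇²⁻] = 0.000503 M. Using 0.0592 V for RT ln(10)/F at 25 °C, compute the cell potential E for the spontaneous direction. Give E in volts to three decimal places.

Cr₂O₇²⁻/Cr³⁺ is the cathode (higher E°), Fe³⁺/Fe²⁺ the anode: E°cell = +1.35 − (+0.77) = +0.58 V, n = 6.
Overall: Cr₂O₇²⁻(aq) + 14 H⁺(aq) + 6 Fe²⁺(aq) → 2 Cr³⁺(aq) + 7 H₂O(l) + 6 Fe³⁺(aq)
Q = [Cr³⁺]^2·[Fe³⁺]^6 / ([Cr₂O₇²⁻]·[H⁺]^14·[Fe²⁺]^6); log Q = 37.623.
E = E° − (0.0592/n) log Q = +0.58 − (0.0592/6)(37.623) = +0.209 V.

+0.209 V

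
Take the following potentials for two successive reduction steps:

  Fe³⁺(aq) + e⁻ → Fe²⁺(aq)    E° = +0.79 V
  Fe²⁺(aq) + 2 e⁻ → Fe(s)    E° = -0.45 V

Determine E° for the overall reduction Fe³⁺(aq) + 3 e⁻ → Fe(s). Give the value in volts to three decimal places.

-0.037 V

Since ΔG° = −nFE° is additive over sequential reductions, n₃E°₃ = n₁E°₁ + n₂E°₂.
E°₃ = (1×+0.79 + 2×-0.45) / 3 = (-0.110) / 3 = -0.037 V.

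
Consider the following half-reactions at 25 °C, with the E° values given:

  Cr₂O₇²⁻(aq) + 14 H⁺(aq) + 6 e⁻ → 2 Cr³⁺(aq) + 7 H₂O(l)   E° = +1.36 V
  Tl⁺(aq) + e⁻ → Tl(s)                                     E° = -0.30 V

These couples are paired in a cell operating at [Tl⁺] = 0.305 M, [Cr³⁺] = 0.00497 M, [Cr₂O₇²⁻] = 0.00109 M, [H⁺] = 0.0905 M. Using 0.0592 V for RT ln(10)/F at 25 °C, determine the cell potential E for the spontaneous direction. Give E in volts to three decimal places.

+1.563 V

Cr₂O₇²⁻/Cr³⁺ is the cathode (higher E°), Tl⁺/Tl the anode: E°cell = +1.36 − (-0.30) = +1.66 V, n = 6.
Overall: Cr₂O₇²⁻(aq) + 14 H⁺(aq) + 6 Tl(s) → 2 Cr³⁺(aq) + 7 H₂O(l) + 6 Tl⁺(aq)
Q = [Cr³⁺]^2·[Tl⁺]^6 / ([Cr₂O₇²⁻]·[H⁺]^14); log Q = 9.868.
E = E° − (0.0592/n) log Q = +1.66 − (0.0592/6)(9.868) = +1.563 V.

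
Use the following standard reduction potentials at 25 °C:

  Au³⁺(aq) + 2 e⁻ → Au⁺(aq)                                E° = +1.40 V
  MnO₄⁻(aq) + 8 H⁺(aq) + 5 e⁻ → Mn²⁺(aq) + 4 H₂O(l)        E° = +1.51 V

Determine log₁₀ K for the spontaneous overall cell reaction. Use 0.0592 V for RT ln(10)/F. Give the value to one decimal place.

18.6

Cathode: MnO₄⁻/Mn²⁺; anode: Au³⁺/Au⁺. E°cell = +0.11 V, n = 10.
log K = nE°cell / 0.0592 = (10)(+0.11) / 0.0592 = 18.6.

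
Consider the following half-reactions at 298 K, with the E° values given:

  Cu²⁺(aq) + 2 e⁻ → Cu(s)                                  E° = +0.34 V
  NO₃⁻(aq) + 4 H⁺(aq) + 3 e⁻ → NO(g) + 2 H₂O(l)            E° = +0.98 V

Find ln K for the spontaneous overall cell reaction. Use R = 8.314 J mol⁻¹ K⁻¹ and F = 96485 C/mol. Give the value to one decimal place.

Cathode: NO₃⁻/NO; anode: Cu²⁺/Cu. E°cell = (+0.98) − (+0.34) = +0.64 V, with n = 6.
ΔG° = −nFE° = −RT ln K, so ln K = nFE°/(RT) = (6)(96485)(+0.64) / ((8.314)(298)) = 149.543.

149.5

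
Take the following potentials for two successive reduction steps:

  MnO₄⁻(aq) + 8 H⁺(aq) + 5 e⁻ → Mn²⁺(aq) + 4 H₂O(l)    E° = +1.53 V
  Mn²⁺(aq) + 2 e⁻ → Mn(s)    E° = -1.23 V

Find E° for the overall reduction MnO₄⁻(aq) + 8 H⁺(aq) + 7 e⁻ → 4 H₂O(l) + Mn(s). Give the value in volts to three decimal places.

Since ΔG° = −nFE° is additive over sequential reductions, n₃E°₃ = n₁E°₁ + n₂E°₂.
E°₃ = (5×+1.53 + 2×-1.23) / 7 = (+5.190) / 7 = +0.741 V.

+0.741 V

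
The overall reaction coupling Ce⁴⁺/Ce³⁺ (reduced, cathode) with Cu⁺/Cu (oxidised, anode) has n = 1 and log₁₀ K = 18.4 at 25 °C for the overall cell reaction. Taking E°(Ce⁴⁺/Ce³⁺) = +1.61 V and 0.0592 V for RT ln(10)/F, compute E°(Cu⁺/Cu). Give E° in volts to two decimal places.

+0.52 V

E°cell = (0.0592/n)·log K = (0.0592/1)(18.4) = +1.089 V.
Since Ce⁴⁺/Ce³⁺ is the cathode and Cu⁺/Cu the anode, E°cell = E°(Ce⁴⁺/Ce³⁺) − E°(Cu⁺/Cu).
So E°(Cu⁺/Cu) = E°(Ce⁴⁺/Ce³⁺) − E°cell = (+1.61) − (+1.089) = +0.52 V.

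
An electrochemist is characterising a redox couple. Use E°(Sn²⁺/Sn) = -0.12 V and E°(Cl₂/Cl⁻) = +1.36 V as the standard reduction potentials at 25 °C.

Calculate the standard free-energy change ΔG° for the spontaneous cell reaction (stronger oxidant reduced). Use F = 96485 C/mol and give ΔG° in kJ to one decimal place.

-285.6 kJ

Cl₂/Cl⁻ (E° = +1.36 V) is the cathode; Sn²⁺/Sn (E° = -0.12 V) is the anode, so E°cell = +1.48 V.
Balancing electrons gives n = 2 (lcm of 2 and 2).
ΔG° = −nFE° = −(2)(96485)(+1.48) = -285,596 J = -285.6 kJ.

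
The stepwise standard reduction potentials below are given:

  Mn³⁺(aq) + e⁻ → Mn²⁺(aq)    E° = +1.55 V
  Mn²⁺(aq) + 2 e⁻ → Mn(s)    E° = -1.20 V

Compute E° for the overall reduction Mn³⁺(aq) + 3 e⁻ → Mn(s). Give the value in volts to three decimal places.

-0.283 V

Standard free energies of sequential steps add: ΔG°₃ = ΔG°₁ + ΔG°₂, so n₃E°₃ = n₁E°₁ + n₂E°₂.
E°₃ = (1×+1.55 + 2×-1.20) / 3 = (-0.850) / 3 = -0.283 V.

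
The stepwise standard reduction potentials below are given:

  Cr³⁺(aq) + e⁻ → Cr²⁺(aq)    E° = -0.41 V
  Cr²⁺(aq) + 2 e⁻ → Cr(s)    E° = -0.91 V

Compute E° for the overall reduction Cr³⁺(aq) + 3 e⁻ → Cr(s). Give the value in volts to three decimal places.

-0.743 V

Since ΔG° = −nFE° is additive over sequential reductions, n₃E°₃ = n₁E°₁ + n₂E°₂.
E°₃ = (1×-0.41 + 2×-0.91) / 3 = (-2.230) / 3 = -0.743 V.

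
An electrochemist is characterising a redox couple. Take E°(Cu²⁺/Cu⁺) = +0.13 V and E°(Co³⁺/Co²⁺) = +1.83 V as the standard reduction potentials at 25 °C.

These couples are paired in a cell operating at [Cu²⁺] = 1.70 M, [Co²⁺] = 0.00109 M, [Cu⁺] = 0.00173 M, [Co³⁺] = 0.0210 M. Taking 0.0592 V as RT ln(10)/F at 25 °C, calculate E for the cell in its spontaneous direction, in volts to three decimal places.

+1.599 V

Co³⁺/Co²⁺ is the cathode (higher E°), Cu²⁺/Cu⁺ the anode: E°cell = +1.83 − (+0.13) = +1.70 V, n = 1.
Overall: Co³⁺(aq) + Cu⁺(aq) → Co²⁺(aq) + Cu²⁺(aq)
Q = [Co²⁺]·[Cu²⁺] / ([Co³⁺]·[Cu⁺]); log Q = 1.708.
E = E° − (0.0592/n) log Q = +1.70 − (0.0592/1)(1.708) = +1.599 V.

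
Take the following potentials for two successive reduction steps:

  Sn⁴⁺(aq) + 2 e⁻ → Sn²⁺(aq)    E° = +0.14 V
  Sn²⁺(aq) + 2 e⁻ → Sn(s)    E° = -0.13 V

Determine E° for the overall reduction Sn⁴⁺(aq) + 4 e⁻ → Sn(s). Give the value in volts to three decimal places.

+0.005 V

Since ΔG° = −nFE° is additive over sequential reductions, n₃E°₃ = n₁E°₁ + n₂E°₂.
E°₃ = (2×+0.14 + 2×-0.13) / 4 = (+0.020) / 4 = +0.005 V.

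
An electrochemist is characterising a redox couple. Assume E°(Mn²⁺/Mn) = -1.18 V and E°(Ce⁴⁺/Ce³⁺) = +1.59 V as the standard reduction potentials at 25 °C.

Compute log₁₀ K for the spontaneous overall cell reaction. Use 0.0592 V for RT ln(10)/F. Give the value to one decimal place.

93.6

Cathode: Ce⁴⁺/Ce³⁺; anode: Mn²⁺/Mn. E°cell = +2.77 V, n = 2.
log K = nE°cell / 0.0592 = (2)(+2.77) / 0.0592 = 93.6.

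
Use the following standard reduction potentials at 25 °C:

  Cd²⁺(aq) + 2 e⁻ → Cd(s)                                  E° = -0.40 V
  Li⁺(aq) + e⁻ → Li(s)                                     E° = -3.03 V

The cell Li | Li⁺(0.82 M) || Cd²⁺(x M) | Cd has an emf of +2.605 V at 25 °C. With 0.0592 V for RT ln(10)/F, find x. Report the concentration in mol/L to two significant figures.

Cd²⁺/Cd is the cathode, Li⁺/Li the anode: E°cell = +2.63 V, n = 2.
Overall reaction: Cd²⁺(aq) + 2 Li(s) → Cd(s) + 2 Li⁺(aq); Q = [Li⁺]^2/[Cd²⁺]^1.
From E = E° − (0.0592/n) log Q: log Q = (E° − E)·n/0.0592 = (+2.63 − (+2.605))·2/0.0592 = 0.8446.
So 1·log[Cd²⁺] = 2·log(0.82) − log Q = -0.1724 − (0.8446) = -1.0170; [Cd²⁺] = 10^(-1.0170) ≈ 0.096 M.

0.096 M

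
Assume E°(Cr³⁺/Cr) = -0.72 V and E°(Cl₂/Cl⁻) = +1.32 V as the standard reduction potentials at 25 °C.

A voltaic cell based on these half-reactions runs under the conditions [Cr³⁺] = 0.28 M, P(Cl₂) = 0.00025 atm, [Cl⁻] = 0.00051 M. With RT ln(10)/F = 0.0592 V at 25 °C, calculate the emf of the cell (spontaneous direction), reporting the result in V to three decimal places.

Cl₂/Cl⁻ is the cathode (higher E°), Cr³⁺/Cr the anode: E°cell = +1.32 − (-0.72) = +2.04 V, n = 6.
Overall: 3 Cl₂(g) + 2 Cr(s) → 6 Cl⁻(aq) + 2 Cr³⁺(aq)
Q = [Cl⁻]^6·[Cr³⁺]^2 / (P(Cl₂)^3); log Q = -10.054.
E = E° − (0.0592/n) log Q = +2.04 − (0.0592/6)(-10.054) = +2.139 V.

+2.139 V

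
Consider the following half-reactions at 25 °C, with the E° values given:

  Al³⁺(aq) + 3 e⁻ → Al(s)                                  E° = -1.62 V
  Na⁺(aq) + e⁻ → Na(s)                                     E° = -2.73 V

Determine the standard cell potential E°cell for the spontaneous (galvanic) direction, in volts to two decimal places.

+1.11 V

The Al³⁺/Al couple has the higher reduction potential, so it is the cathode; Na⁺/Na is oxidised at the anode.
E°cell = E°(cathode) − E°(anode) = (-1.62) − (-2.73) = +1.11 V.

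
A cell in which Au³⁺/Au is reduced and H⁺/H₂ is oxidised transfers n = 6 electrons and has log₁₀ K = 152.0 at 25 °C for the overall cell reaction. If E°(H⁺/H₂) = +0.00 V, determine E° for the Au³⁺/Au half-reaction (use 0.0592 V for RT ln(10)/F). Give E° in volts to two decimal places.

+1.50 V

E°cell = (0.0592/n)·log K = (0.0592/6)(152.0) = +1.500 V.
Since Au³⁺/Au is the cathode and H⁺/H₂ the anode, E°cell = E°(Au³⁺/Au) − E°(H⁺/H₂).
So E°(Au³⁺/Au) = E°cell + E°(H⁺/H₂) = +1.500 + (+0.00) = +1.50 V.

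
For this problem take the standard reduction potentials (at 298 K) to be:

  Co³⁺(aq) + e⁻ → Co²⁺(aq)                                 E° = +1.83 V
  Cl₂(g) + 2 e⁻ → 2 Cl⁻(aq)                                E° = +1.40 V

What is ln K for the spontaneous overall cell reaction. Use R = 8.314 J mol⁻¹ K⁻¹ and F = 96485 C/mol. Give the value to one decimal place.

Cathode: Co³⁺/Co²⁺; anode: Cl₂/Cl⁻. E°cell = (+1.83) − (+1.40) = +0.43 V, with n = 2.
ΔG° = −nFE° = −RT ln K, so ln K = nFE°/(RT) = (2)(96485)(+0.43) / ((8.314)(298)) = 33.491.

33.5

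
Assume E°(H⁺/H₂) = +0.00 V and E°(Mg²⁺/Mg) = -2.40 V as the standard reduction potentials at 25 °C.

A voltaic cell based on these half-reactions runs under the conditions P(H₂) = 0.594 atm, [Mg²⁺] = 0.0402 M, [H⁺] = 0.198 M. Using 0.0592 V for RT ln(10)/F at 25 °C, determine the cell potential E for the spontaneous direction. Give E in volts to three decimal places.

+2.406 V

H⁺/H₂ is the cathode (higher E°), Mg²⁺/Mg the anode: E°cell = +0.00 − (-2.40) = +2.40 V, n = 2.
Overall: 2 H⁺(aq) + Mg(s) → H₂(g) + Mg²⁺(aq)
Q = P(H₂)·[Mg²⁺] / ([H⁺]^2); log Q = -0.215.
E = E° − (0.0592/n) log Q = +2.40 − (0.0592/2)(-0.215) = +2.406 V.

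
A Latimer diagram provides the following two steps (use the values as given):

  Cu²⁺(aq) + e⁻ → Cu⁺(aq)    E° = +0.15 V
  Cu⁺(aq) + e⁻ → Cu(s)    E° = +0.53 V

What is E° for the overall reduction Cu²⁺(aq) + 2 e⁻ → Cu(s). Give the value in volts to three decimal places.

Standard free energies of sequential steps add: ΔG°₃ = ΔG°₁ + ΔG°₂, so n₃E°₃ = n₁E°₁ + n₂E°₂.
E°₃ = (1×+0.15 + 1×+0.53) / 2 = (+0.680) / 2 = +0.340 V.

+0.340 V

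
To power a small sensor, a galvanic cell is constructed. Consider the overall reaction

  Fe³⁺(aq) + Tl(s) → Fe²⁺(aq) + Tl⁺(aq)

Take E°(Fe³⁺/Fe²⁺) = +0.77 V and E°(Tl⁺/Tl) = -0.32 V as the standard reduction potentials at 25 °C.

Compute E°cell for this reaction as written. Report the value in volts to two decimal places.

+1.09 V

The Fe³⁺/Fe²⁺ couple has the higher reduction potential, so it is the cathode; Tl⁺/Tl is oxidised at the anode.
E°cell = E°(cathode) − E°(anode) = (+0.77) − (-0.32) = +1.09 V.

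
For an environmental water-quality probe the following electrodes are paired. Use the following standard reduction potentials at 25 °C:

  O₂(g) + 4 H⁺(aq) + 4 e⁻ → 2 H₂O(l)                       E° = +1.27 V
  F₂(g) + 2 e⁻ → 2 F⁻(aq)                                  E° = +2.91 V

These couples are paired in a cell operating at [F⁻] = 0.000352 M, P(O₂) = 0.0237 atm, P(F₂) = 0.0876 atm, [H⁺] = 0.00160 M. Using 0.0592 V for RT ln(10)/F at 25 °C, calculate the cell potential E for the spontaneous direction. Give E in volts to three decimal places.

+2.003 V

F₂/F⁻ is the cathode (higher E°), O₂/H₂O the anode: E°cell = +2.91 − (+1.27) = +1.64 V, n = 4.
Overall: 2 F₂(g) + 2 H₂O(l) → 4 F⁻(aq) + O₂(g) + 4 H⁺(aq)
Q = [F⁻]^4·P(O₂)·[H⁺]^4 / (P(F₂)^2); log Q = -24.508.
E = E° − (0.0592/n) log Q = +1.64 − (0.0592/4)(-24.508) = +2.003 V.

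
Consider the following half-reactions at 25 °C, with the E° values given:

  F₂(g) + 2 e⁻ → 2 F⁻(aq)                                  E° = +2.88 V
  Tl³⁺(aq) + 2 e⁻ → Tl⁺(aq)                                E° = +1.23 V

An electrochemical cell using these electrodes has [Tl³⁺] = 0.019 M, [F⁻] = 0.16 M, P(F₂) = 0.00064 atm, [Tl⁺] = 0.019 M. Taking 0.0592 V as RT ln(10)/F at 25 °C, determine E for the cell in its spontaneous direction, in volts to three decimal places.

+1.603 V

F₂/F⁻ is the cathode (higher E°), Tl³⁺/Tl⁺ the anode: E°cell = +2.88 − (+1.23) = +1.65 V, n = 2.
Overall: F₂(g) + Tl⁺(aq) → 2 F⁻(aq) + Tl³⁺(aq)
Q = [F⁻]^2·[Tl³⁺] / (P(F₂)·[Tl⁺]); log Q = 1.602.
E = E° − (0.0592/n) log Q = +1.65 − (0.0592/2)(1.602) = +1.603 V.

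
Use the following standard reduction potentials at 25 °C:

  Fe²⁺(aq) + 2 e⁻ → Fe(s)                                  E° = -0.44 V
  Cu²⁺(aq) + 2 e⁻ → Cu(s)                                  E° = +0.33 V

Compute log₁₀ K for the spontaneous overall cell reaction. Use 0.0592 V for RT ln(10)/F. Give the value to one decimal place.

26.0

Cathode: Cu²⁺/Cu; anode: Fe²⁺/Fe. E°cell = +0.77 V, n = 2.
log K = nE°cell / 0.0592 = (2)(+0.77) / 0.0592 = 26.0.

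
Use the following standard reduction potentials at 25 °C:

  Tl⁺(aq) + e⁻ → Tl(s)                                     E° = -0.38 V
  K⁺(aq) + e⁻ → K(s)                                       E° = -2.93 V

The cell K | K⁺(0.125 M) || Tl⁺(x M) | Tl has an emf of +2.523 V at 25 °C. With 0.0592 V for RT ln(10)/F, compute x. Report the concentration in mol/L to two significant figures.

Tl⁺/Tl is the cathode, K⁺/K the anode: E°cell = +2.55 V, n = 1.
Overall reaction: Tl⁺(aq) + K(s) → Tl(s) + K⁺(aq); Q = [K⁺]^1/[Tl⁺]^1.
From E = E° − (0.0592/n) log Q: log Q = (E° − E)·n/0.0592 = (+2.55 − (+2.523))·1/0.0592 = 0.4561.
So 1·log[Tl⁺] = 1·log(0.125) − log Q = -0.9031 − (0.4561) = -1.3592; [Tl⁺] = 10^(-1.3592) ≈ 0.044 M.

0.044 M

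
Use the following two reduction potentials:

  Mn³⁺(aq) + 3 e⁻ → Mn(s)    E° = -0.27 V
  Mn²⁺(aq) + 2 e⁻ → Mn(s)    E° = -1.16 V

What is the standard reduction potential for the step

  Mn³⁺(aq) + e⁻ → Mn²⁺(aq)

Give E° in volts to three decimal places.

+1.510 V

Sequential free energies add, so n₃E°₃ = n₁E°₁ + n₂E°₂.
With n₃ = 3, and the known step contributing 2×(-1.16) V, the unknown satisfies 1·E° = 3×(-0.27) − 2×(-1.16) = +1.510.
E° = +1.510 / 1 = +1.510 V.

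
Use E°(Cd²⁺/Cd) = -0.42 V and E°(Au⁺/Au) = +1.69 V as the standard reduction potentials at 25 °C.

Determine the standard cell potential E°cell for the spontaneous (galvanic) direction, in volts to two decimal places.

The Au⁺/Au couple has the higher reduction potential, so it is the cathode; Cd²⁺/Cd is oxidised at the anode.
E°cell = E°(cathode) − E°(anode) = (+1.69) − (-0.42) = +2.11 V.

+2.11 V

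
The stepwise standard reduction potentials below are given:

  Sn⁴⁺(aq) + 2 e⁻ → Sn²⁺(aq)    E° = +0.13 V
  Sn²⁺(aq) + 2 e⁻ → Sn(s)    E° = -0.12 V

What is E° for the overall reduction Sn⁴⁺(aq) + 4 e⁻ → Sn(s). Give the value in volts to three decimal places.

Adding the free-energy changes (−nFE°) of the two steps gives −n₃FE°₃ = −n₁FE°₁ − n₂FE°₂.
E°₃ = (2×+0.13 + 2×-0.12) / 4 = (+0.020) / 4 = +0.005 V.

+0.005 V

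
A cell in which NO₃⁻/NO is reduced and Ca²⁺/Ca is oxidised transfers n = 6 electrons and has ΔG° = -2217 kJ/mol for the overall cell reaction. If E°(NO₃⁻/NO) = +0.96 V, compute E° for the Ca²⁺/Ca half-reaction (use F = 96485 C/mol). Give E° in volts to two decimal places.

-2.87 V

E°cell = −ΔG°/(nF) = −(-2217×10³)/((6)(96485)) = +3.830 V.
Since NO₃⁻/NO is the cathode and Ca²⁺/Ca the anode, E°cell = E°(NO₃⁻/NO) − E°(Ca²⁺/Ca).
So E°(Ca²⁺/Ca) = E°(NO₃⁻/NO) − E°cell = (+0.96) − (+3.830) = -2.87 V.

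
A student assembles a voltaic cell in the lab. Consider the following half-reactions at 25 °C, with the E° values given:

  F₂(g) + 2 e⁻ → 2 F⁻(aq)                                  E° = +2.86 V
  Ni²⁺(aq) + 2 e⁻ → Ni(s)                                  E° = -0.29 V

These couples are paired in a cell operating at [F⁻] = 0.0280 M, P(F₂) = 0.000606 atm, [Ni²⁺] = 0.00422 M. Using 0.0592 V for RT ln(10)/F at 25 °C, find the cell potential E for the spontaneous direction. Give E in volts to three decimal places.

F₂/F⁻ is the cathode (higher E°), Ni²⁺/Ni the anode: E°cell = +2.86 − (-0.29) = +3.15 V, n = 2.
Overall: F₂(g) + Ni(s) → 2 F⁻(aq) + Ni²⁺(aq)
Q = [F⁻]^2·[Ni²⁺] / (P(F₂)); log Q = -2.263.
E = E° − (0.0592/n) log Q = +3.15 − (0.0592/2)(-2.263) = +3.217 V.

+3.217 V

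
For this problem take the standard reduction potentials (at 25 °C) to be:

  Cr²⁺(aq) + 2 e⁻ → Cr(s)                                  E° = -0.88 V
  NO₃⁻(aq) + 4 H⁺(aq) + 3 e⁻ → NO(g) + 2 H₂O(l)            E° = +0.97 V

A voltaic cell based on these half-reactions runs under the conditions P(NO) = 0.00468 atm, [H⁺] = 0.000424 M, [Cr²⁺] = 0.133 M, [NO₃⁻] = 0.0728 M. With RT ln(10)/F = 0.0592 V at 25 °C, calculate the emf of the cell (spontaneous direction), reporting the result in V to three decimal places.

NO₃⁻/NO is the cathode (higher E°), Cr²⁺/Cr the anode: E°cell = +0.97 − (-0.88) = +1.85 V, n = 6.
Overall: 2 NO₃⁻(aq) + 8 H⁺(aq) + 3 Cr(s) → 2 NO(g) + 4 H₂O(l) + 3 Cr²⁺(aq)
Q = P(NO)^2·[Cr²⁺]^3 / ([NO₃⁻]^2·[H⁺]^8); log Q = 21.969.
E = E° − (0.0592/n) log Q = +1.85 − (0.0592/6)(21.969) = +1.633 V.

+1.633 V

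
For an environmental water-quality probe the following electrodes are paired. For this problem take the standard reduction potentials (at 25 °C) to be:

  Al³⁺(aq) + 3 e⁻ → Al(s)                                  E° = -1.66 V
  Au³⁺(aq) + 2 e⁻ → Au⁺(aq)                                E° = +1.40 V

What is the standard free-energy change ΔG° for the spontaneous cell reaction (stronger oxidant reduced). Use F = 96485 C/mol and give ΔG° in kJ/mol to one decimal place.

Au³⁺/Au⁺ (E° = +1.40 V) is the cathode; Al³⁺/Al (E° = -1.66 V) is the anode, so E°cell = +3.06 V.
Balancing electrons gives n = 6 (lcm of 2 and 3).
ΔG° = −nFE° = −(6)(96485)(+3.06) = -1,771,465 J = -1771.5 kJ/mol.

-1771.5 kJ/mol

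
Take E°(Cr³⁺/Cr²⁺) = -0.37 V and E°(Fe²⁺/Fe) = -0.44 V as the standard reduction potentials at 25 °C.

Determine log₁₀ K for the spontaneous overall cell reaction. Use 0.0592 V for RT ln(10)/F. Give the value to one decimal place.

2.4

Cathode: Cr³⁺/Cr²⁺; anode: Fe²⁺/Fe. E°cell = +0.07 V, n = 2.
log K = nE°cell / 0.0592 = (2)(+0.07) / 0.0592 = 2.4.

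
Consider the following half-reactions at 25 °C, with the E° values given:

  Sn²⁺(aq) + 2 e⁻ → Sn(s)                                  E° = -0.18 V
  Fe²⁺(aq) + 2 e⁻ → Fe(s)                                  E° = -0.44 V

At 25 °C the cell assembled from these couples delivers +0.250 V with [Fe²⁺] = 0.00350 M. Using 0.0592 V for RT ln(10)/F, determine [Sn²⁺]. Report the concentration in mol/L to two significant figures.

0.0016 M

Sn²⁺/Sn is the cathode, Fe²⁺/Fe the anode: E°cell = +0.26 V, n = 2.
Overall reaction: Sn²⁺(aq) + Fe(s) → Sn(s) + Fe²⁺(aq); Q = [Fe²⁺]^1/[Sn²⁺]^1.
From E = E° − (0.0592/n) log Q: log Q = (E° − E)·n/0.0592 = (+0.26 − (+0.250))·2/0.0592 = 0.3378.
So 1·log[Sn²⁺] = 1·log(0.0035) − log Q = -2.4559 − (0.3378) = -2.7937; [Sn²⁺] = 10^(-2.7937) ≈ 0.0016 M.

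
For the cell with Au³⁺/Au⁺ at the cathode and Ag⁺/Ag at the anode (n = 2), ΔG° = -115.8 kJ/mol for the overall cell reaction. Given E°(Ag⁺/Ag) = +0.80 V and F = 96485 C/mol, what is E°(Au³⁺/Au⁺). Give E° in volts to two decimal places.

E°cell = −ΔG°/(nF) = −(-115.8×10³)/((2)(96485)) = +0.600 V.
Since Au³⁺/Au⁺ is the cathode and Ag⁺/Ag the anode, E°cell = E°(Au³⁺/Au⁺) − E°(Ag⁺/Ag).
So E°(Au³⁺/Au⁺) = E°cell + E°(Ag⁺/Ag) = +0.600 + (+0.80) = +1.40 V.

+1.40 V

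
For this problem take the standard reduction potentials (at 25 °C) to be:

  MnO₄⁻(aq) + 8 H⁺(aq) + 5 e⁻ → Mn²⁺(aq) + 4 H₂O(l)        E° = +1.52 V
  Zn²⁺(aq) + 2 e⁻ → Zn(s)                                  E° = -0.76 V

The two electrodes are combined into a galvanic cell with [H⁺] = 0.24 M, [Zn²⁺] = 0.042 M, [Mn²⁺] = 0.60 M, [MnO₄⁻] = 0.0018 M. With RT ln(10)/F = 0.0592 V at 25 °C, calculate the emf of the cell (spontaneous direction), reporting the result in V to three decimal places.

+2.232 V

MnO₄⁻/Mn²⁺ is the cathode (higher E°), Zn²⁺/Zn the anode: E°cell = +1.52 − (-0.76) = +2.28 V, n = 10.
Overall: 2 MnO₄⁻(aq) + 16 H⁺(aq) + 5 Zn(s) → 2 Mn²⁺(aq) + 8 H₂O(l) + 5 Zn²⁺(aq)
Q = [Mn²⁺]^2·[Zn²⁺]^5 / ([MnO₄⁻]^2·[H⁺]^16); log Q = 8.079.
E = E° − (0.0592/n) log Q = +2.28 − (0.0592/10)(8.079) = +2.232 V.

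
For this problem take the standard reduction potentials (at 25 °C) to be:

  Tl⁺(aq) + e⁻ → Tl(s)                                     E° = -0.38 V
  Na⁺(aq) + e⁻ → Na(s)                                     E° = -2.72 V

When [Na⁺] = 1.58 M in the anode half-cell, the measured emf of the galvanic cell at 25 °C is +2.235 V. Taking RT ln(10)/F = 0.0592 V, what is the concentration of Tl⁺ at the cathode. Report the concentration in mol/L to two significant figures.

Tl⁺/Tl is the cathode, Na⁺/Na the anode: E°cell = +2.34 V, n = 1.
Overall reaction: Tl⁺(aq) + Na(s) → Tl(s) + Na⁺(aq); Q = [Na⁺]^1/[Tl⁺]^1.
From E = E° − (0.0592/n) log Q: log Q = (E° − E)·n/0.0592 = (+2.34 − (+2.235))·1/0.0592 = 1.7736.
So 1·log[Tl⁺] = 1·log(1.58) − log Q = 0.1987 − (1.7736) = -1.5749; [Tl⁺] = 10^(-1.5749) ≈ 0.027 M.

0.027 M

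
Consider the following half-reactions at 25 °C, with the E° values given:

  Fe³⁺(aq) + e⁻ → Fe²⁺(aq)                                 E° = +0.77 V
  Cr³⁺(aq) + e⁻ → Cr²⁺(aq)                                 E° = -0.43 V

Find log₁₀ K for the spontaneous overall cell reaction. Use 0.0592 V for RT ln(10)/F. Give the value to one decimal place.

20.3

Cathode: Fe³⁺/Fe²⁺; anode: Cr³⁺/Cr²⁺. E°cell = +1.20 V, n = 1.
log K = nE°cell / 0.0592 = (1)(+1.20) / 0.0592 = 20.3.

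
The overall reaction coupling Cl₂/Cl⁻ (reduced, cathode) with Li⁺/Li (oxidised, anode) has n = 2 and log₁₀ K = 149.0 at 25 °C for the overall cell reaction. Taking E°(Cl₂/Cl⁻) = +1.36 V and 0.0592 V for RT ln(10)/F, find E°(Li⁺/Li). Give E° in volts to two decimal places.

E°cell = (0.0592/n)·log K = (0.0592/2)(149.0) = +4.410 V.
Since Cl₂/Cl⁻ is the cathode and Li⁺/Li the anode, E°cell = E°(Cl₂/Cl⁻) − E°(Li⁺/Li).
So E°(Li⁺/Li) = E°(Cl₂/Cl⁻) − E°cell = (+1.36) − (+4.410) = -3.05 V.

-3.05 V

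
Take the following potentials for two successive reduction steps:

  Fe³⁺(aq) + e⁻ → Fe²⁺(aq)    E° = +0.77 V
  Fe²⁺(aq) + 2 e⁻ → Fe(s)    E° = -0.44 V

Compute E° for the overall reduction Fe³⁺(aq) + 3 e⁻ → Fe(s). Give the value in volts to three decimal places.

-0.037 V

Standard free energies of sequential steps add: ΔG°₃ = ΔG°₁ + ΔG°₂, so n₃E°₃ = n₁E°₁ + n₂E°₂.
E°₃ = (1×+0.77 + 2×-0.44) / 3 = (-0.110) / 3 = -0.037 V.
E° values themselves are not directly additive — weighting by electron count is essential.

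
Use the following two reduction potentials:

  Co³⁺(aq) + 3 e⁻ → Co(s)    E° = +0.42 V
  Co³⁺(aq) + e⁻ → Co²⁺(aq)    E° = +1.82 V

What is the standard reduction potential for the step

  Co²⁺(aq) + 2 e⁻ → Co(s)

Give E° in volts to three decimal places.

-0.280 V

Sequential free energies add, so n₃E°₃ = n₁E°₁ + n₂E°₂.
With n₃ = 3, and the known step contributing 1×(+1.82) V, the unknown satisfies 2·E° = 3×(+0.42) − 1×(+1.82) = -0.560.
E° = -0.560 / 2 = -0.280 V.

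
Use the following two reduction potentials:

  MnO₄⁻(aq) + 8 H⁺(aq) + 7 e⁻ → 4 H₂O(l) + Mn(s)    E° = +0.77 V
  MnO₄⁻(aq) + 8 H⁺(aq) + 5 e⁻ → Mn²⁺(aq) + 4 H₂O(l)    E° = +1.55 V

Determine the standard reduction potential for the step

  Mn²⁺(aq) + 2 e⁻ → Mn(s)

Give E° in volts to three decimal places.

-1.180 V

Sequential free energies add, so n₃E°₃ = n₁E°₁ + n₂E°₂.
With n₃ = 7, and the known step contributing 5×(+1.55) V, the unknown satisfies 2·E° = 7×(+0.77) − 5×(+1.55) = -2.360.
E° = -2.360 / 2 = -1.180 V.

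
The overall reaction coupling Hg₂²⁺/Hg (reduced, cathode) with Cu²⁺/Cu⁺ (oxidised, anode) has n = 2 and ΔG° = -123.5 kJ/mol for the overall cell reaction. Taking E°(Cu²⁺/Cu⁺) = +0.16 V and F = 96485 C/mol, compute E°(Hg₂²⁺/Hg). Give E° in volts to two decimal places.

E°cell = −ΔG°/(nF) = −(-123.5×10³)/((2)(96485)) = +0.640 V.
Since Hg₂²⁺/Hg is the cathode and Cu²⁺/Cu⁺ the anode, E°cell = E°(Hg₂²⁺/Hg) − E°(Cu²⁺/Cu⁺).
So E°(Hg₂²⁺/Hg) = E°cell + E°(Cu²⁺/Cu⁺) = +0.640 + (+0.16) = +0.80 V.

+0.80 V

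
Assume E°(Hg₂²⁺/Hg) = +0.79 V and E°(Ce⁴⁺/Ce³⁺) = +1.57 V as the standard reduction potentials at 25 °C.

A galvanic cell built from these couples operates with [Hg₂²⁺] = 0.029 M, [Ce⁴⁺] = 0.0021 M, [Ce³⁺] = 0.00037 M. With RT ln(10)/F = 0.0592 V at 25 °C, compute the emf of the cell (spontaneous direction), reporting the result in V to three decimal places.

+0.870 V

Ce⁴⁺/Ce³⁺ is the cathode (higher E°), Hg₂²⁺/Hg the anode: E°cell = +1.57 − (+0.79) = +0.78 V, n = 2.
Overall: 2 Ce⁴⁺(aq) + 2 Hg(l) → 2 Ce³⁺(aq) + Hg₂²⁺(aq)
Q = [Ce³⁺]^2·[Hg₂²⁺] / ([Ce⁴⁺]^2); log Q = -3.046.
E = E° − (0.0592/n) log Q = +0.78 − (0.0592/2)(-3.046) = +0.870 V.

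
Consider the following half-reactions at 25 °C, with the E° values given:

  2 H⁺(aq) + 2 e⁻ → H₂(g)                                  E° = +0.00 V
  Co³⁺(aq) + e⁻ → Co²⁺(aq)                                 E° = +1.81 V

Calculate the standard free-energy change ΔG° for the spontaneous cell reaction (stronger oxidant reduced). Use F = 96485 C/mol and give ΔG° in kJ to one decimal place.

-349.3 kJ

Co³⁺/Co²⁺ (E° = +1.81 V) is the cathode; H⁺/H₂ (E° = +0.00 V) is the anode, so E°cell = +1.81 V.
Balancing electrons gives n = 2 (lcm of 1 and 2).
ΔG° = −nFE° = −(2)(96485)(+1.81) = -349,276 J = -349.3 kJ.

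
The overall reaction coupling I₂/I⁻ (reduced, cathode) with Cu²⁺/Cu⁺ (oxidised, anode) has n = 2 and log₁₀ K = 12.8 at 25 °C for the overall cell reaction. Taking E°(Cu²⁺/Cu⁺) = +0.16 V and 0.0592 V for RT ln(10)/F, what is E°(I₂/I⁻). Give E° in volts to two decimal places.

E°cell = (0.0592/n)·log K = (0.0592/2)(12.8) = +0.379 V.
Since I₂/I⁻ is the cathode and Cu²⁺/Cu⁺ the anode, E°cell = E°(I₂/I⁻) − E°(Cu²⁺/Cu⁺).
So E°(I₂/I⁻) = E°cell + E°(Cu²⁺/Cu⁺) = +0.379 + (+0.16) = +0.54 V.

+0.54 V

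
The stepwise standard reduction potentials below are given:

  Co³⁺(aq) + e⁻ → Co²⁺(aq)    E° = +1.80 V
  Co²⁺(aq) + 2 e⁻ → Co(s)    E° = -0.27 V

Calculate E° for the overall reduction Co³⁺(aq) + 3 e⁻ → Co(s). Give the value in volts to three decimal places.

Standard free energies of sequential steps add: ΔG°₃ = ΔG°₁ + ΔG°₂, so n₃E°₃ = n₁E°₁ + n₂E°₂.
E°₃ = (1×+1.80 + 2×-0.27) / 3 = (+1.260) / 3 = +0.420 V.

+0.420 V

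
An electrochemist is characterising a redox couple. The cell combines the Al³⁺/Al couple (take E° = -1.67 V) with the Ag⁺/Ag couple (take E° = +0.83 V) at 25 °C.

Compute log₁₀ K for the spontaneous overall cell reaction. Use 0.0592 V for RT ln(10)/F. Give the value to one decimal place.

126.7

Cathode: Ag⁺/Ag; anode: Al³⁺/Al. E°cell = +2.50 V, n = 3.
log K = nE°cell / 0.0592 = (3)(+2.50) / 0.0592 = 126.7.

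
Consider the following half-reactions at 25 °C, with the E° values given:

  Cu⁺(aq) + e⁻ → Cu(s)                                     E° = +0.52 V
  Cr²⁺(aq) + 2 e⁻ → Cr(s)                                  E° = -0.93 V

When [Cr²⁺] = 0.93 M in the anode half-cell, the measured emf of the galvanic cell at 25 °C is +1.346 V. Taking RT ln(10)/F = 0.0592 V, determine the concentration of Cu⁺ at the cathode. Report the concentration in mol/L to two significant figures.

Cu⁺/Cu is the cathode, Cr²⁺/Cr the anode: E°cell = +1.45 V, n = 2.
Overall reaction: 2 Cu⁺(aq) + Cr(s) → 2 Cu(s) + Cr²⁺(aq); Q = [Cr²⁺]^1/[Cu⁺]^2.
From E = E° − (0.0592/n) log Q: log Q = (E° − E)·n/0.0592 = (+1.45 − (+1.346))·2/0.0592 = 3.5135.
So 2·log[Cu⁺] = 1·log(0.93) − log Q = -0.0315 − (3.5135) = -3.5450; log[Cu⁺] = -3.5450 / 2 = -1.7725; [Cu⁺] = 10^(-1.7725) ≈ 0.017 M.

0.017 M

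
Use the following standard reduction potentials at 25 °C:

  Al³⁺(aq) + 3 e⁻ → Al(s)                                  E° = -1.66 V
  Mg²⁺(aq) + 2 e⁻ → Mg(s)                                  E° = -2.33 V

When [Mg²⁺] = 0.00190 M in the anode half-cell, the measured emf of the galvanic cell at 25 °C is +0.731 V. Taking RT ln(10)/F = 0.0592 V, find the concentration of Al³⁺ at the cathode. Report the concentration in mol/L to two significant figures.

0.10 M

Al³⁺/Al is the cathode, Mg²⁺/Mg the anode: E°cell = +0.67 V, n = 6.
Overall reaction: 2 Al³⁺(aq) + 3 Mg(s) → 2 Al(s) + 3 Mg²⁺(aq); Q = [Mg²⁺]^3/[Al³⁺]^2.
From E = E° − (0.0592/n) log Q: log Q = (E° − E)·n/0.0592 = (+0.67 − (+0.731))·6/0.0592 = -6.1824.
So 2·log[Al³⁺] = 3·log(0.0019) − log Q = -8.1637 − (-6.1824) = -1.9813; log[Al³⁺] = -1.9813 / 2 = -0.9907; [Al³⁺] = 10^(-0.9907) ≈ 0.10 M.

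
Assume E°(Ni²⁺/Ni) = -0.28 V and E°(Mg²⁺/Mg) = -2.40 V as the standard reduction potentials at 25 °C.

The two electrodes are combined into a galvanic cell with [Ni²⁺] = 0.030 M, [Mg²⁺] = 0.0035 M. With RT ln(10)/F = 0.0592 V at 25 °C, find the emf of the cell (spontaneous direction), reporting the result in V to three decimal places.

+2.148 V

Ni²⁺/Ni is the cathode (higher E°), Mg²⁺/Mg the anode: E°cell = -0.28 − (-2.40) = +2.12 V, n = 2.
Overall: Ni²⁺(aq) + Mg(s) → Ni(s) + Mg²⁺(aq)
Q = [Mg²⁺] / ([Ni²⁺]); log Q = -0.933.
E = E° − (0.0592/n) log Q = +2.12 − (0.0592/2)(-0.933) = +2.148 V.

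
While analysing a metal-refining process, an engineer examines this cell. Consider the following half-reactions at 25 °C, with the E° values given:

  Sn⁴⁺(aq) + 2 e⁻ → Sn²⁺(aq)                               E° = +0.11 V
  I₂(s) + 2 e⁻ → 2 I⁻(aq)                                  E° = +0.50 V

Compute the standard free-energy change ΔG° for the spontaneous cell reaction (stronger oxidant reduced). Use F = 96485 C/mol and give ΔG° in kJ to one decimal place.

I₂/I⁻ (E° = +0.50 V) is the cathode; Sn⁴⁺/Sn²⁺ (E° = +0.11 V) is the anode, so E°cell = +0.39 V.
Balancing electrons gives n = 2 (lcm of 2 and 2).
ΔG° = −nFE° = −(2)(96485)(+0.39) = -75,258 J = -75.3 kJ.

-75.3 kJ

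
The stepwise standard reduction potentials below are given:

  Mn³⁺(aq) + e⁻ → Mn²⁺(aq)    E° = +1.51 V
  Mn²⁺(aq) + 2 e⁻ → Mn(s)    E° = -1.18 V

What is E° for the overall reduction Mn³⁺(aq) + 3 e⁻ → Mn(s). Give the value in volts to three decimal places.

Since ΔG° = −nFE° is additive over sequential reductions, n₃E°₃ = n₁E°₁ + n₂E°₂.
E°₃ = (1×+1.51 + 2×-1.18) / 3 = (-0.850) / 3 = -0.283 V.
Simply averaging or adding the two E° values would be wrong; the electron-weighted sum is required.

-0.283 V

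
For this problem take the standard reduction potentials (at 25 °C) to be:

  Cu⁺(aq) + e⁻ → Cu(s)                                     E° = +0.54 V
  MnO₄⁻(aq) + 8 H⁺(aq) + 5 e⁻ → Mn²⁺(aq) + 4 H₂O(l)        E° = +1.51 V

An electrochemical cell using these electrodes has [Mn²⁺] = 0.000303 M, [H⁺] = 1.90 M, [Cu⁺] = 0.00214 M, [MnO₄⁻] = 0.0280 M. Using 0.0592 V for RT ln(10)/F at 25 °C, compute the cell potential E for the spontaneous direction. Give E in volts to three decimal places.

+1.178 V

MnO₄⁻/Mn²⁺ is the cathode (higher E°), Cu⁺/Cu the anode: E°cell = +1.51 − (+0.54) = +0.97 V, n = 5.
Overall: MnO₄⁻(aq) + 8 H⁺(aq) + 5 Cu(s) → Mn²⁺(aq) + 4 H₂O(l) + 5 Cu⁺(aq)
Q = [Mn²⁺]·[Cu⁺]^5 / ([MnO₄⁻]·[H⁺]^8); log Q = -17.544.
E = E° − (0.0592/n) log Q = +0.97 − (0.0592/5)(-17.544) = +1.178 V.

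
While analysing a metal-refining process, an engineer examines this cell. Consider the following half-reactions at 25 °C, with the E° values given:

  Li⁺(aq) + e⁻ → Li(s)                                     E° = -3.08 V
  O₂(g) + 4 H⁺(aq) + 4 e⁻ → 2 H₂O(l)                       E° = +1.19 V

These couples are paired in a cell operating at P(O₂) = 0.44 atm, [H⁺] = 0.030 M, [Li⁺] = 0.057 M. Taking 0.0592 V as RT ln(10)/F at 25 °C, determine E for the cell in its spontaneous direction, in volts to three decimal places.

+4.248 V

O₂/H₂O is the cathode (higher E°), Li⁺/Li the anode: E°cell = +1.19 − (-3.08) = +4.27 V, n = 4.
Overall: O₂(g) + 4 H⁺(aq) + 4 Li(s) → 2 H₂O(l) + 4 Li⁺(aq)
Q = [Li⁺]^4 / (P(O₂)·[H⁺]^4); log Q = 1.472.
E = E° − (0.0592/n) log Q = +4.27 − (0.0592/4)(1.472) = +4.248 V.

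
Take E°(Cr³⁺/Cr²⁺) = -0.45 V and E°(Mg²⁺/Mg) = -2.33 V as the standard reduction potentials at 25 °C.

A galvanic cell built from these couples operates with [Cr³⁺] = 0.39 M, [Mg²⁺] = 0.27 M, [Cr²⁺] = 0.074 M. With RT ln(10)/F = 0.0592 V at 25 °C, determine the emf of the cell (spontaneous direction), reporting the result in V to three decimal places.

+1.940 V

Cr³⁺/Cr²⁺ is the cathode (higher E°), Mg²⁺/Mg the anode: E°cell = -0.45 − (-2.33) = +1.88 V, n = 2.
Overall: 2 Cr³⁺(aq) + Mg(s) → 2 Cr²⁺(aq) + Mg²⁺(aq)
Q = [Cr²⁺]^2·[Mg²⁺] / ([Cr³⁺]^2); log Q = -2.012.
E = E° − (0.0592/n) log Q = +1.88 − (0.0592/2)(-2.012) = +1.940 V.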